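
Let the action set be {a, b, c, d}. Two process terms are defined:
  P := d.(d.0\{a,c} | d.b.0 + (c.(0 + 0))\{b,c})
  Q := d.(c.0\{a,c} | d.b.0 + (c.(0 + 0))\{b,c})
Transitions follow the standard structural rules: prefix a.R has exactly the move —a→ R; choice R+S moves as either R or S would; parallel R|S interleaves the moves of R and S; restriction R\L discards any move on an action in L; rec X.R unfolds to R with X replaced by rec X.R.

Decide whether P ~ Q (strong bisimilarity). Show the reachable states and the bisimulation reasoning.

LTS(P): 7 reachable states
  u0 = d.(d.0\{a,c} | d.b.0 + (c.(0 + 0))\{b,c}) → -d-> u1
  u1 = d.0\{a,c} | d.b.0 + (c.(0 + 0))\{b,c} → -d-> u2, -d-> u3
  u2 = 0\{a,c} | d.b.0 → -d-> u4
  u3 = d.0\{a,c} | b.0 → -b-> u5, -d-> u4
  u4 = 0\{a,c} | b.0 → -b-> u6
  u5 = d.0\{a,c} | 0 → -d-> u6
  u6 = 0\{a,c} | 0 → ·
LTS(Q): 7 reachable states
  v0 = d.(c.0\{a,c} | d.b.0 + (c.(0 + 0))\{b,c}) → -d-> v1
  v1 = c.0\{a,c} | d.b.0 + (c.(0 + 0))\{b,c} → -c-> v2, -d-> v3
  v2 = 0\{a,c} | d.b.0 → -d-> v4
  v3 = c.0\{a,c} | b.0 → -b-> v5, -c-> v4
  v4 = 0\{a,c} | b.0 → -b-> v6
  v5 = c.0\{a,c} | 0 → -c-> v6
  v6 = 0\{a,c} | 0 → ·
Bisimilarity quotient blocks:
  B0 = {u0}
  B1 = {u1}
  B2 = {u3}
  B3 = {u4, v4}
  B4 = {u6, v6}
  B5 = {u5}
  B6 = {u2, v2}
  B7 = {v0}
  B8 = {v1}
  B9 = {v3}
  B10 = {v5}
u0 ∈ B0, v0 ∈ B7 → different blocks

not bisimilar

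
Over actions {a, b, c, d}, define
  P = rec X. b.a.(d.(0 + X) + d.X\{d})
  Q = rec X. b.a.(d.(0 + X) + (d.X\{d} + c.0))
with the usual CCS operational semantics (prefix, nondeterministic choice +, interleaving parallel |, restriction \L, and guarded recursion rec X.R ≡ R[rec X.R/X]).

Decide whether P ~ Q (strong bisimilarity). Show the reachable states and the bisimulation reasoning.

P ≁ Q

Reachable graph of P (7 states):
  m0 = rec X. b.a.(d.(0 + X) + d.X\{d}) has moves ··b··> m1
  m1 = a.(d.(0 + (rec X. b.a.(d.(0 + X) + d.X\{d}))) + d.(rec X. b.a.(d.(0 + X) + d.X\{d}))\{d}) has moves ··a··> m2
  m2 = d.(0 + (rec X. b.a.(d.(0 + X) + d.X\{d}))) + d.(rec X. b.a.(d.(0 + X) + d.X\{d}))\{d} has moves ··d··> m3, ··d··> m4
  m3 = (rec X. b.a.(d.(0 + X) + d.X\{d}))\{d} has moves ··b··> m5
  m4 = 0 + (rec X. b.a.(d.(0 + X) + d.X\{d})) has moves ··b··> m1
  m5 = (a.(d.(0 + (rec X. b.a.(d.(0 + X) + d.X\{d}))) + d.(rec X. b.a.(d.(0 + X) + d.X\{d}))\{d}))\{d} has moves ··a··> m6
  m6 = (d.(0 + (rec X. b.a.(d.(0 + X) + d.X\{d}))) + d.(rec X. b.a.(d.(0 + X) + d.X\{d}))\{d})\{d} has moves deadlocked
Reachable graph of Q (9 states):
  n0 = rec X. b.a.(d.(0 + X) + (d.X\{d} + c.0)) has moves ··b··> n1
  n1 = a.(d.(0 + (rec X. b.a.(d.(0 + X) + (d.X\{d} + c.0)))) + (d.(rec X. b.a.(d.(0 + X) + (d.X\{d} + c.0)))\{d} + c.0)) has moves ··a··> n2
  n2 = d.(0 + (rec X. b.a.(d.(0 + X) + (d.X\{d} + c.0)))) + (d.(rec X. b.a.(d.(0 + X) + (d.X\{d} + c.0)))\{d} + c.0) has moves ··c··> n3, ··d··> n4, ··d··> n5
  n3 = 0 has moves deadlocked
  n4 = (rec X. b.a.(d.(0 + X) + (d.X\{d} + c.0)))\{d} has moves ··b··> n6
  n5 = 0 + (rec X. b.a.(d.(0 + X) + (d.X\{d} + c.0))) has moves ··b··> n1
  n6 = (a.(d.(0 + (rec X. b.a.(d.(0 + X) + (d.X\{d} + c.0)))) + (d.(rec X. b.a.(d.(0 + X) + (d.X\{d} + c.0)))\{d} + c.0)))\{d} has moves ··a··> n7
  n7 = (d.(0 + (rec X. b.a.(d.(0 + X) + (d.X\{d} + c.0)))) + (d.(rec X. b.a.(d.(0 + X) + (d.X\{d} + c.0)))\{d} + c.0))\{d} has moves ··c··> n8
  n8 = 0\{d} has moves deadlocked
Coarsest stable partition (strong bisimilarity classes):
  B0 = {m0, m4}
  B1 = {m1}
  B2 = {m2}
  B3 = {m3}
  B4 = {m5}
  B5 = {m6, n3, n8}
  B6 = {n0, n5}
  B7 = {n1}
  B8 = {n2}
  B9 = {n4}
  B10 = {n6}
  B11 = {n7}
m0 ∈ B0, n0 ∈ B6 → different blocks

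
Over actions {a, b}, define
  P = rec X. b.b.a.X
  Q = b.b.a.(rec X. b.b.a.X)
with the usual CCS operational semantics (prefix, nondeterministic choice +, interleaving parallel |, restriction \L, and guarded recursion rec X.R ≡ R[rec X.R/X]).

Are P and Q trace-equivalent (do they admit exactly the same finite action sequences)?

traces(P) = traces(Q)

P's transition system — 3 states:
  m0 = rec X. b.b.a.X → =b=> m1
  m1 = b.a.(rec X. b.b.a.X) → =b=> m2
  m2 = a.(rec X. b.b.a.X) → =a=> m0
Q's transition system — 4 states:
  n0 = b.b.a.(rec X. b.b.a.X) → =b=> n1
  n1 = b.a.(rec X. b.b.a.X) → =b=> n2
  n2 = a.(rec X. b.b.a.X) → =a=> n3
  n3 = rec X. b.b.a.X → =b=> n1
Coarsest stable partition (strong bisimilarity classes):
  B0 = {m0, n0, n3}
  B1 = {m1, n1}
  B2 = {m2, n2}
m0 ∈ B0, n0 ∈ B0 → same block
Bisimilar ⇒ trace-equivalent.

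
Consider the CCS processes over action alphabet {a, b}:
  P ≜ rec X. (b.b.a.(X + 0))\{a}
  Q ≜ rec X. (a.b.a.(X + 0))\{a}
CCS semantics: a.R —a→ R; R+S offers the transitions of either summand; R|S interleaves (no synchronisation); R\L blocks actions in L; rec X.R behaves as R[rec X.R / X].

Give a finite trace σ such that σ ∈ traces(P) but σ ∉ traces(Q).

b

LTS(P): 3 reachable states
  s0 = rec X. (b.b.a.(X + 0))\{a} has moves —b→ s1
  s1 = (b.a.((rec X. (b.b.a.(X + 0))\{a}) + 0))\{a} has moves —b→ s2
  s2 = (a.((rec X. (b.b.a.(X + 0))\{a}) + 0))\{a} has moves stopped
LTS(Q): 1 reachable states
  t0 = rec X. (a.b.a.(X + 0))\{a} has moves stopped
Trace ⟨b⟩ through P, begin at {s0}:
  after b @ step 1: {s1}
  ✓ P
Trace ⟨b⟩ through Q, begin at {t0}:
  after b @ step 1: ∅  — Q cannot continue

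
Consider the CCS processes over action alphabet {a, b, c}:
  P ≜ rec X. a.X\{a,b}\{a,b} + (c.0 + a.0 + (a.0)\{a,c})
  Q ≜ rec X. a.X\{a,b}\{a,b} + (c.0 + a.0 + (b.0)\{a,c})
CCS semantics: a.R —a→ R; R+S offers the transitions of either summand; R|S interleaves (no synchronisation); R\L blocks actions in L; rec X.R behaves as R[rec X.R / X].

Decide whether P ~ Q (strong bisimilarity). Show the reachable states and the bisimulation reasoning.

NO

LTS(P): 4 reachable states
  s0 = rec X. a.X\{a,b}\{a,b} + (c.0 + a.0 + (a.0)\{a,c}) :: --a--▸ s1, --a--▸ s2, --c--▸ s2
  s1 = (rec X. a.X\{a,b}\{a,b} + (c.0 + a.0 + (a.0)\{a,c}))\{a,b}\{a,b} :: --c--▸ s3
  s2 = 0 :: ·
  s3 = 0\{a,b}\{a,b} :: ·
LTS(Q): 5 reachable states
  t0 = rec X. a.X\{a,b}\{a,b} + (c.0 + a.0 + (b.0)\{a,c}) :: --a--▸ t1, --a--▸ t2, --b--▸ t3, --c--▸ t2
  t1 = (rec X. a.X\{a,b}\{a,b} + (c.0 + a.0 + (b.0)\{a,c}))\{a,b}\{a,b} :: --c--▸ t4
  t2 = 0 :: ·
  t3 = 0\{a,c} :: ·
  t4 = 0\{a,b}\{a,b} :: ·
Coarsest stable partition (strong bisimilarity classes):
  B0 = {s0}
  B1 = {s2, s3, t2, t3, t4}
  B2 = {s1, t1}
  B3 = {t0}
s0 ∈ B0, t0 ∈ B3 → different blocks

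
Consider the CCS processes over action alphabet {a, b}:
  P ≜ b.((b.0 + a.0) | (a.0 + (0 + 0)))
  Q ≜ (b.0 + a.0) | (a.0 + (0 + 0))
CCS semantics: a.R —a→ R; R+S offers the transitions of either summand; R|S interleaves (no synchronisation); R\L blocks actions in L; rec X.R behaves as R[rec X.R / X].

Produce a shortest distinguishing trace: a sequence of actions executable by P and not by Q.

bb

LTS(P): 5 reachable states
  p0 = b.((b.0 + a.0) | (a.0 + (0 + 0))) :: —b→ p1
  p1 = (b.0 + a.0) | (a.0 + (0 + 0)) :: —a→ p2, —a→ p3, —b→ p3
  p2 = (b.0 + a.0) | 0 :: —a→ p4, —b→ p4
  p3 = 0 | (a.0 + (0 + 0)) :: —a→ p4
  p4 = 0 | 0 :: ∅
LTS(Q): 4 reachable states
  q0 = (b.0 + a.0) | (a.0 + (0 + 0)) :: —a→ q1, —a→ q2, —b→ q2
  q1 = (b.0 + a.0) | 0 :: —a→ q3, —b→ q3
  q2 = 0 | (a.0 + (0 + 0)) :: —a→ q3
  q3 = 0 | 0 :: ∅
Executing bb from P (initial set {p0}):
  [1] b ⇒ {p1}
  [2] b ⇒ {p3}
  ✓ P
Executing bb from Q (initial set {q0}):
  [1] b ⇒ {q2}
  [2] b ⇒ ∅  — Q cannot continue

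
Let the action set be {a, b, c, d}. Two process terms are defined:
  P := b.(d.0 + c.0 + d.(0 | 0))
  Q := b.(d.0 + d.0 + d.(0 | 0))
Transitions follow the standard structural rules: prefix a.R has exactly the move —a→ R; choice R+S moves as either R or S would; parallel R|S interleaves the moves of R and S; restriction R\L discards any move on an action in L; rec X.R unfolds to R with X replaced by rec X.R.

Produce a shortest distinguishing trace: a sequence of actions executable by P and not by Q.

bc

LTS(P): 4 reachable states
  u0 = b.(d.0 + c.0 + d.(0 | 0)) | -b-> u1
  u1 = d.0 + c.0 + d.(0 | 0) | -c-> u2, -d-> u2, -d-> u3
  u2 = 0 | ∅
  u3 = 0 | 0 | ∅
LTS(Q): 4 reachable states
  v0 = b.(d.0 + d.0 + d.(0 | 0)) | -b-> v1
  v1 = d.0 + d.0 + d.(0 | 0) | -d-> v2, -d-> v3
  v2 = 0 | ∅
  v3 = 0 | 0 | ∅
Run σ = ⟨bc⟩ on P: start {u0}
  [1] b ⇒ {u1}
  [2] c ⇒ {u2}
  — P admits the full trace.
Run σ = ⟨bc⟩ on Q: start {v0}
  [1] b ⇒ {v1}
  [2] c ⇒ no successor for Q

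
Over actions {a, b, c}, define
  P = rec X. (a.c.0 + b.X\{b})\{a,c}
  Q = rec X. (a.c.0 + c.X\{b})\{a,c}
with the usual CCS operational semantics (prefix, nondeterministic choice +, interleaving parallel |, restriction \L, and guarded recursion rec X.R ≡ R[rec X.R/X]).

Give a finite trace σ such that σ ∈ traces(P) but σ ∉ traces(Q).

b

Reachable graph of P (2 states):
  m0 = rec X. (a.c.0 + b.X\{b})\{a,c} :: —b→ m1
  m1 = (rec X. (a.c.0 + b.X\{b})\{a,c})\{b}\{a,c} :: ·
Reachable graph of Q (1 states):
  n0 = rec X. (a.c.0 + c.X\{b})\{a,c} :: ·
Executing b from P (initial set {m0}):
  after b @ step 1: {m1}
  P completes σ.
Executing b from Q (initial set {n0}):
  after b @ step 1: no successor for Q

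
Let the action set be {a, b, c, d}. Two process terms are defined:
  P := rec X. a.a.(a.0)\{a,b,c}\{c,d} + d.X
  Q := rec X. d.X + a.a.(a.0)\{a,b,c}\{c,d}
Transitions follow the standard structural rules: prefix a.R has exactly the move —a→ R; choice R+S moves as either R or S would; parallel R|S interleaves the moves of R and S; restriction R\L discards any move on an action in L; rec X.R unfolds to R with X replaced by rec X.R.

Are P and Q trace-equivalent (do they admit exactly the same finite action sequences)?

LTS(P): 3 reachable states
  s0 = rec X. a.a.(a.0)\{a,b,c}\{c,d} + d.X :: —a→ s1, —d→ s0
  s1 = a.(a.0)\{a,b,c}\{c,d} :: —a→ s2
  s2 = (a.0)\{a,b,c}\{c,d} :: ∅
LTS(Q): 3 reachable states
  t0 = rec X. d.X + a.a.(a.0)\{a,b,c}\{c,d} :: —a→ t1, —d→ t0
  t1 = a.(a.0)\{a,b,c}\{c,d} :: —a→ t2
  t2 = (a.0)\{a,b,c}\{c,d} :: ∅
Coarsest stable partition (strong bisimilarity classes):
  B0 = {s0, t0}
  B1 = {s1, t1}
  B2 = {s2, t2}
s0 ∈ B0, t0 ∈ B0 → same block
Bisimilar ⇒ trace-equivalent.

traces(P) = traces(Q)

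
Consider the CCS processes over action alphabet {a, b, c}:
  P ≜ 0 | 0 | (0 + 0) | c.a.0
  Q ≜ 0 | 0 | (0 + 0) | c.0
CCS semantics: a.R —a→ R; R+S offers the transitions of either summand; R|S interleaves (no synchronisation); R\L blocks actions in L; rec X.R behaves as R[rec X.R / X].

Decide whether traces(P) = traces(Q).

NO — witness ⟨ca⟩

P's transition system — 3 states:
  m0 = 0 | 0 | (0 + 0) | c.a.0 ⊢ -c-> m1
  m1 = 0 | 0 | (0 + 0) | a.0 ⊢ -a-> m2
  m2 = 0 | 0 | (0 + 0) | 0 ⊢ deadlocked
Q's transition system — 2 states:
  n0 = 0 | 0 | (0 + 0) | c.0 ⊢ -c-> n1
  n1 = 0 | 0 | (0 + 0) | 0 ⊢ deadlocked
Trace ⟨ca⟩ through P, begin at {m0}:
  [1] c ⇒ {m1}
  [2] a ⇒ {m2}
  — P admits the full trace.
Trace ⟨ca⟩ through Q, begin at {n0}:
  [1] c ⇒ {n1}
  [2] a ⇒ ∅ (Q stuck)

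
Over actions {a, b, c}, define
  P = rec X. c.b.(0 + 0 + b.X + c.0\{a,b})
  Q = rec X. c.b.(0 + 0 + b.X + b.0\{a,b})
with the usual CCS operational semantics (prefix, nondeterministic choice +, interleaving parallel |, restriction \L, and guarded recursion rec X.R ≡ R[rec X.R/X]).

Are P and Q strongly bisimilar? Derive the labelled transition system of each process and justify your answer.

P's transition system — 4 states:
  s0 = rec X. c.b.(0 + 0 + b.X + c.0\{a,b}) ⊢ --c--▸ s1
  s1 = b.(0 + 0 + b.(rec X. c.b.(0 + 0 + b.X + c.0\{a,b})) + c.0\{a,b}) ⊢ --b--▸ s2
  s2 = 0 + 0 + b.(rec X. c.b.(0 + 0 + b.X + c.0\{a,b})) + c.0\{a,b} ⊢ --b--▸ s0, --c--▸ s3
  s3 = 0\{a,b} ⊢ deadlocked
Q's transition system — 4 states:
  t0 = rec X. c.b.(0 + 0 + b.X + b.0\{a,b}) ⊢ --c--▸ t1
  t1 = b.(0 + 0 + b.(rec X. c.b.(0 + 0 + b.X + b.0\{a,b})) + b.0\{a,b}) ⊢ --b--▸ t2
  t2 = 0 + 0 + b.(rec X. c.b.(0 + 0 + b.X + b.0\{a,b})) + b.0\{a,b} ⊢ --b--▸ t0, --b--▸ t3
  t3 = 0\{a,b} ⊢ deadlocked
Partition-refinement fixed point:
  B0 = {s0}
  B1 = {s1}
  B2 = {s2}
  B3 = {s3, t3}
  B4 = {t0}
  B5 = {t1}
  B6 = {t2}
s0 ∈ B0, t0 ∈ B4 → different blocks

not bisimilar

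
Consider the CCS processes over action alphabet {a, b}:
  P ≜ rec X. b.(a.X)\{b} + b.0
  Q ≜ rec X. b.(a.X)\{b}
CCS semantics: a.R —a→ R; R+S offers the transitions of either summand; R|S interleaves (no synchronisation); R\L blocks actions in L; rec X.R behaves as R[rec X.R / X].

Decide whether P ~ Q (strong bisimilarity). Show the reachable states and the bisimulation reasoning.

Reachable graph of P (4 states):
  u0 = rec X. b.(a.X)\{b} + b.0 ⊢ —b→ u1, —b→ u2
  u1 = (a.(rec X. b.(a.X)\{b} + b.0))\{b} ⊢ —a→ u3
  u2 = 0 ⊢ deadlocked
  u3 = (rec X. b.(a.X)\{b} + b.0)\{b} ⊢ deadlocked
Reachable graph of Q (3 states):
  v0 = rec X. b.(a.X)\{b} ⊢ —b→ v1
  v1 = (a.(rec X. b.(a.X)\{b}))\{b} ⊢ —a→ v2
  v2 = (rec X. b.(a.X)\{b})\{b} ⊢ deadlocked
Partition-refinement fixed point:
  B0 = {u0}
  B1 = {u1, v1}
  B2 = {u2, u3, v2}
  B3 = {v0}
u0 ∈ B0, v0 ∈ B3 → different blocks

P ≁ Q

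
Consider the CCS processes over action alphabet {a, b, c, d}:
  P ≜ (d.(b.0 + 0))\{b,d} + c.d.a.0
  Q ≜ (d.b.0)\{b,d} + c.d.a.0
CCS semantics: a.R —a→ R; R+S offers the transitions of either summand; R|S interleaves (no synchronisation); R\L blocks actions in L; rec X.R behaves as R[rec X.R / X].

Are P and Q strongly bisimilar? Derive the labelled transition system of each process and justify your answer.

Reachable graph of P (4 states):
  s0 = (d.(b.0 + 0))\{b,d} + c.d.a.0 has moves -c-> s1
  s1 = d.a.0 has moves -d-> s2
  s2 = a.0 has moves -a-> s3
  s3 = 0 has moves stopped
Reachable graph of Q (4 states):
  t0 = (d.b.0)\{b,d} + c.d.a.0 has moves -c-> t1
  t1 = d.a.0 has moves -d-> t2
  t2 = a.0 has moves -a-> t3
  t3 = 0 has moves stopped
Coarsest stable partition (strong bisimilarity classes):
  B0 = {s0, t0}
  B1 = {s1, t1}
  B2 = {s2, t2}
  B3 = {s3, t3}
s0 ∈ B0, t0 ∈ B0 → same block

YES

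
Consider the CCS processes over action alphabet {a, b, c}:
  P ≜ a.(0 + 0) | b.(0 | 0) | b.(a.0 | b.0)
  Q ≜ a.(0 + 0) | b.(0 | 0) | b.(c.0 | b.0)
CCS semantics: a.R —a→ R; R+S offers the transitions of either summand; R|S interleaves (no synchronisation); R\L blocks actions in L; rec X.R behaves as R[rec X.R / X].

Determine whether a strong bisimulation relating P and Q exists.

NO

P's transition system — 20 states:
  m0 = a.(0 + 0) | b.(0 | 0) | b.(a.0 | b.0) → -a-> m1, -b-> m2, -b-> m3
  m1 = (0 + 0) | b.(0 | 0) | b.(a.0 | b.0) → -b-> m4, -b-> m5
  m2 = a.(0 + 0) | (0 | 0) | b.(a.0 | b.0) → -a-> m4, -b-> m6
  m3 = a.(0 + 0) | b.(0 | 0) | (a.0 | b.0) → -a-> m5, -a-> m7, -b-> m6, -b-> m8
  m4 = (0 + 0) | (0 | 0) | b.(a.0 | b.0) → -b-> m9
  m5 = (0 + 0) | b.(0 | 0) | (a.0 | b.0) → -a-> m10, -b-> m11, -b-> m9
  m6 = a.(0 + 0) | (0 | 0) | (a.0 | b.0) → -a-> m12, -a-> m9, -b-> m13
  m7 = a.(0 + 0) | b.(0 | 0) | (0 | b.0) → -a-> m10, -b-> m12, -b-> m14
  m8 = a.(0 + 0) | b.(0 | 0) | (a.0 | 0) → -a-> m11, -a-> m14, -b-> m13
  m9 = (0 + 0) | (0 | 0) | (a.0 | b.0) → -a-> m15, -b-> m16
  m10 = (0 + 0) | b.(0 | 0) | (0 | b.0) → -b-> m15, -b-> m17
  m11 = (0 + 0) | b.(0 | 0) | (a.0 | 0) → -a-> m17, -b-> m16
  m12 = a.(0 + 0) | (0 | 0) | (0 | b.0) → -a-> m15, -b-> m18
  m13 = a.(0 + 0) | (0 | 0) | (a.0 | 0) → -a-> m16, -a-> m18
  m14 = a.(0 + 0) | b.(0 | 0) | (0 | 0) → -a-> m17, -b-> m18
  m15 = (0 + 0) | (0 | 0) | (0 | b.0) → -b-> m19
  m16 = (0 + 0) | (0 | 0) | (a.0 | 0) → -a-> m19
  m17 = (0 + 0) | b.(0 | 0) | (0 | 0) → -b-> m19
  m18 = a.(0 + 0) | (0 | 0) | (0 | 0) → -a-> m19
  m19 = (0 + 0) | (0 | 0) | (0 | 0) → (no moves)
Q's transition system — 20 states:
  n0 = a.(0 + 0) | b.(0 | 0) | b.(c.0 | b.0) → -a-> n1, -b-> n2, -b-> n3
  n1 = (0 + 0) | b.(0 | 0) | b.(c.0 | b.0) → -b-> n4, -b-> n5
  n2 = a.(0 + 0) | (0 | 0) | b.(c.0 | b.0) → -a-> n4, -b-> n6
  n3 = a.(0 + 0) | b.(0 | 0) | (c.0 | b.0) → -a-> n5, -b-> n6, -b-> n7, -c-> n8
  n4 = (0 + 0) | (0 | 0) | b.(c.0 | b.0) → -b-> n9
  n5 = (0 + 0) | b.(0 | 0) | (c.0 | b.0) → -b-> n10, -b-> n9, -c-> n11
  n6 = a.(0 + 0) | (0 | 0) | (c.0 | b.0) → -a-> n9, -b-> n12, -c-> n13
  n7 = a.(0 + 0) | b.(0 | 0) | (c.0 | 0) → -a-> n10, -b-> n12, -c-> n14
  n8 = a.(0 + 0) | b.(0 | 0) | (0 | b.0) → -a-> n11, -b-> n13, -b-> n14
  n9 = (0 + 0) | (0 | 0) | (c.0 | b.0) → -b-> n15, -c-> n16
  n10 = (0 + 0) | b.(0 | 0) | (c.0 | 0) → -b-> n15, -c-> n17
  n11 = (0 + 0) | b.(0 | 0) | (0 | b.0) → -b-> n16, -b-> n17
  n12 = a.(0 + 0) | (0 | 0) | (c.0 | 0) → -a-> n15, -c-> n18
  n13 = a.(0 + 0) | (0 | 0) | (0 | b.0) → -a-> n16, -b-> n18
  n14 = a.(0 + 0) | b.(0 | 0) | (0 | 0) → -a-> n17, -b-> n18
  n15 = (0 + 0) | (0 | 0) | (c.0 | 0) → -c-> n19
  n16 = (0 + 0) | (0 | 0) | (0 | b.0) → -b-> n19
  n17 = (0 + 0) | b.(0 | 0) | (0 | 0) → -b-> n19
  n18 = a.(0 + 0) | (0 | 0) | (0 | 0) → -a-> n19
  n19 = (0 + 0) | (0 | 0) | (0 | 0) → (no moves)
Coarsest stable partition (strong bisimilarity classes):
  B0 = {m0}
  B1 = {m1}
  B2 = {m5, m7, n8}
  B3 = {m11, m12, m14, m9, n13, n14}
  B4 = {m16, m18, n18}
  B5 = {m19, n19}
  B6 = {m15, m17, n16, n17}
  B7 = {m10, n11}
  B8 = {m4}
  B9 = {m3}
  B10 = {m6, m8}
  B11 = {m13}
  B12 = {m2}
  B13 = {n0}
  B14 = {n1}
  B15 = {n5}
  B16 = {n10, n9}
  B17 = {n15}
  B18 = {n4}
  B19 = {n2}
  B20 = {n6, n7}
  B21 = {n12}
  B22 = {n3}
m0 ∈ B0, n0 ∈ B13 → different blocks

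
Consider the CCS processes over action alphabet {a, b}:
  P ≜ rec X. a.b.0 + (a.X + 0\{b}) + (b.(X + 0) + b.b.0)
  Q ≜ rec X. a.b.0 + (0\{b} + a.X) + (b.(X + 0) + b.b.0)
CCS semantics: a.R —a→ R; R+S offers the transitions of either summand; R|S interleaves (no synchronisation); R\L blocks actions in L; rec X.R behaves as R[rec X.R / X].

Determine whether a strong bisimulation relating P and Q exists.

YES

P's transition system — 4 states:
  p0 = rec X. a.b.0 + (a.X + 0\{b}) + (b.(X + 0) + b.b.0) has moves --a--▸ p0, --a--▸ p1, --b--▸ p1, --b--▸ p2
  p1 = b.0 has moves --b--▸ p3
  p2 = (rec X. a.b.0 + (a.X + 0\{b}) + (b.(X + 0) + b.b.0)) + 0 has moves --a--▸ p0, --a--▸ p1, --b--▸ p1, --b--▸ p2
  p3 = 0 has moves ∅
Q's transition system — 4 states:
  q0 = rec X. a.b.0 + (0\{b} + a.X) + (b.(X + 0) + b.b.0) has moves --a--▸ q0, --a--▸ q1, --b--▸ q1, --b--▸ q2
  q1 = b.0 has moves --b--▸ q3
  q2 = (rec X. a.b.0 + (0\{b} + a.X) + (b.(X + 0) + b.b.0)) + 0 has moves --a--▸ q0, --a--▸ q1, --b--▸ q1, --b--▸ q2
  q3 = 0 has moves ∅
Partition-refinement fixed point:
  B0 = {p0, p2, q0, q2}
  B1 = {p1, q1}
  B2 = {p3, q3}
p0 ∈ B0, q0 ∈ B0 → same block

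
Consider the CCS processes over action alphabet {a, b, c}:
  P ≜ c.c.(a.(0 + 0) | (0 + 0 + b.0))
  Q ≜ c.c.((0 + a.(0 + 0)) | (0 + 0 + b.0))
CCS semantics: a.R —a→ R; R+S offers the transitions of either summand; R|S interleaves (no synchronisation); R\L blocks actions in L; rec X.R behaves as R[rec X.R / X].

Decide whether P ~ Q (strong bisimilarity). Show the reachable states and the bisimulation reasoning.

bisimilar

LTS(P): 6 reachable states
  u0 = c.c.(a.(0 + 0) | (0 + 0 + b.0)) | -c-> u1
  u1 = c.(a.(0 + 0) | (0 + 0 + b.0)) | -c-> u2
  u2 = a.(0 + 0) | (0 + 0 + b.0) | -a-> u3, -b-> u4
  u3 = (0 + 0) | (0 + 0 + b.0) | -b-> u5
  u4 = a.(0 + 0) | 0 | -a-> u5
  u5 = (0 + 0) | 0 | ·
LTS(Q): 6 reachable states
  v0 = c.c.((0 + a.(0 + 0)) | (0 + 0 + b.0)) | -c-> v1
  v1 = c.((0 + a.(0 + 0)) | (0 + 0 + b.0)) | -c-> v2
  v2 = (0 + a.(0 + 0)) | (0 + 0 + b.0) | -a-> v3, -b-> v4
  v3 = (0 + 0) | (0 + 0 + b.0) | -b-> v5
  v4 = (0 + a.(0 + 0)) | 0 | -a-> v5
  v5 = (0 + 0) | 0 | ·
Coarsest stable partition (strong bisimilarity classes):
  B0 = {u0, v0}
  B1 = {u1, v1}
  B2 = {u2, v2}
  B3 = {u3, v3}
  B4 = {u5, v5}
  B5 = {u4, v4}
u0 ∈ B0, v0 ∈ B0 → same block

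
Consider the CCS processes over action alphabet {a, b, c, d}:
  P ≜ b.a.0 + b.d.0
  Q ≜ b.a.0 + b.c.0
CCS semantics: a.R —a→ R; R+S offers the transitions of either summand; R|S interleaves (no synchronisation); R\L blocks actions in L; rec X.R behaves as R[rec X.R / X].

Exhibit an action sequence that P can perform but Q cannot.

P's transition system — 4 states:
  m0 = b.a.0 + b.d.0 → --b--▸ m1, --b--▸ m2
  m1 = a.0 → --a--▸ m3
  m2 = d.0 → --d--▸ m3
  m3 = 0 → ·
Q's transition system — 4 states:
  n0 = b.a.0 + b.c.0 → --b--▸ n1, --b--▸ n2
  n1 = a.0 → --a--▸ n3
  n2 = c.0 → --c--▸ n3
  n3 = 0 → ·
Trace ⟨bd⟩ through P, begin at {m0}:
  step 1 (b): {m1, m2}
  step 2 (d): {m3}
  — P admits the full trace.
Trace ⟨bd⟩ through Q, begin at {n0}:
  step 1 (b): {n1, n2}
  step 2 (d): ∅  — Q cannot continue

bd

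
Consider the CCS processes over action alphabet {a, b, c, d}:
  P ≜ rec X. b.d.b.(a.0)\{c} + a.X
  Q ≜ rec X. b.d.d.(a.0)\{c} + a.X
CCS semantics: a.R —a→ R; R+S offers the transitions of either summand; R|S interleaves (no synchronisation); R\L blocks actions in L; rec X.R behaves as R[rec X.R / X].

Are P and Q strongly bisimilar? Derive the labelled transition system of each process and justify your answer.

P ≁ Q

P's transition system — 5 states:
  m0 = rec X. b.d.b.(a.0)\{c} + a.X | -a-> m0, -b-> m1
  m1 = d.b.(a.0)\{c} | -d-> m2
  m2 = b.(a.0)\{c} | -b-> m3
  m3 = (a.0)\{c} | -a-> m4
  m4 = 0\{c} | stopped
Q's transition system — 5 states:
  n0 = rec X. b.d.d.(a.0)\{c} + a.X | -a-> n0, -b-> n1
  n1 = d.d.(a.0)\{c} | -d-> n2
  n2 = d.(a.0)\{c} | -d-> n3
  n3 = (a.0)\{c} | -a-> n4
  n4 = 0\{c} | stopped
Bisimilarity quotient blocks:
  B0 = {m0}
  B1 = {m1}
  B2 = {m2}
  B3 = {m3, n3}
  B4 = {m4, n4}
  B5 = {n0}
  B6 = {n1}
  B7 = {n2}
m0 ∈ B0, n0 ∈ B5 → different blocks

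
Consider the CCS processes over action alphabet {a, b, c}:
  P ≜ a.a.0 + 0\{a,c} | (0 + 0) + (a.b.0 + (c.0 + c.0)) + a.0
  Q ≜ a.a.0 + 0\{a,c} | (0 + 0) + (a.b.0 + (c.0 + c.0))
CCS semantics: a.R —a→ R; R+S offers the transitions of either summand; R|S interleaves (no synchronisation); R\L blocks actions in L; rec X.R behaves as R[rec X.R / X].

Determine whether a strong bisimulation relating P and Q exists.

not bisimilar

Reachable graph of P (4 states):
  u0 = a.a.0 + 0\{a,c} | (0 + 0) + (a.b.0 + (c.0 + c.0)) + a.0 → -a-> u1, -a-> u2, -a-> u3, -c-> u1
  u1 = 0 → (no moves)
  u2 = a.0 → -a-> u1
  u3 = b.0 → -b-> u1
Reachable graph of Q (4 states):
  v0 = a.a.0 + 0\{a,c} | (0 + 0) + (a.b.0 + (c.0 + c.0)) → -a-> v1, -a-> v2, -c-> v3
  v1 = a.0 → -a-> v3
  v2 = b.0 → -b-> v3
  v3 = 0 → (no moves)
Partition-refinement fixed point:
  B0 = {u0}
  B1 = {u3, v2}
  B2 = {u1, v3}
  B3 = {u2, v1}
  B4 = {v0}
u0 ∈ B0, v0 ∈ B4 → different blocks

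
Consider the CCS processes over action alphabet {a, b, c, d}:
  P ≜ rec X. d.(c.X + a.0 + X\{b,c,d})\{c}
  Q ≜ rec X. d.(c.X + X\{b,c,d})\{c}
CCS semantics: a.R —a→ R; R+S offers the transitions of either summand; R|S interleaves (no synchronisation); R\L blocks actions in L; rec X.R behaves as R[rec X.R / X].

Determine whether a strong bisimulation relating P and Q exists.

LTS(P): 3 reachable states
  m0 = rec X. d.(c.X + a.0 + X\{b,c,d})\{c} | ··d··> m1
  m1 = (c.(rec X. d.(c.X + a.0 + X\{b,c,d})\{c}) + a.0 + (rec X. d.(c.X + a.0 + X\{b,c,d})\{c})\{b,c,d})\{c} | ··a··> m2
  m2 = 0\{c} | deadlocked
LTS(Q): 2 reachable states
  n0 = rec X. d.(c.X + X\{b,c,d})\{c} | ··d··> n1
  n1 = (c.(rec X. d.(c.X + X\{b,c,d})\{c}) + (rec X. d.(c.X + X\{b,c,d})\{c})\{b,c,d})\{c} | deadlocked
Partition-refinement fixed point:
  B0 = {m0}
  B1 = {m1}
  B2 = {m2, n1}
  B3 = {n0}
m0 ∈ B0, n0 ∈ B3 → different blocks

not bisimilar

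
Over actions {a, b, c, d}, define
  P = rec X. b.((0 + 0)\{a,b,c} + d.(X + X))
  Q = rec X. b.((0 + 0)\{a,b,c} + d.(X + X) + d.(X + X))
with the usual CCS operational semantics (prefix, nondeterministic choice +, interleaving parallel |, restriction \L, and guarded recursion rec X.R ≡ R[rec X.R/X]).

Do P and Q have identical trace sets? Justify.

trace-equivalent

Reachable graph of P (3 states):
  u0 = rec X. b.((0 + 0)\{a,b,c} + d.(X + X)) :: -b-> u1
  u1 = (0 + 0)\{a,b,c} + d.((rec X. b.((0 + 0)\{a,b,c} + d.(X + X))) + (rec X. b.((0 + 0)\{a,b,c} + d.(X + X)))) :: -d-> u2
  u2 = (rec X. b.((0 + 0)\{a,b,c} + d.(X + X))) + (rec X. b.((0 + 0)\{a,b,c} + d.(X + X))) :: -b-> u1
Reachable graph of Q (3 states):
  v0 = rec X. b.((0 + 0)\{a,b,c} + d.(X + X) + d.(X + X)) :: -b-> v1
  v1 = (0 + 0)\{a,b,c} + d.((rec X. b.((0 + 0)\{a,b,c} + d.(X + X) + d.(X + X))) + (rec X. b.((0 + 0)\{a,b,c} + d.(X + X) + d.(X + X)))) + d.((rec X. b.((0 + 0)\{a,b,c} + d.(X + X) + d.(X + X))) + (rec X. b.((0 + 0)\{a,b,c} + d.(X + X) + d.(X + X)))) :: -d-> v2
  v2 = (rec X. b.((0 + 0)\{a,b,c} + d.(X + X) + d.(X + X))) + (rec X. b.((0 + 0)\{a,b,c} + d.(X + X) + d.(X + X))) :: -b-> v1
Partition-refinement fixed point:
  B0 = {u0, u2, v0, v2}
  B1 = {u1, v1}
u0 ∈ B0, v0 ∈ B0 → same block
Bisimilar ⇒ trace-equivalent.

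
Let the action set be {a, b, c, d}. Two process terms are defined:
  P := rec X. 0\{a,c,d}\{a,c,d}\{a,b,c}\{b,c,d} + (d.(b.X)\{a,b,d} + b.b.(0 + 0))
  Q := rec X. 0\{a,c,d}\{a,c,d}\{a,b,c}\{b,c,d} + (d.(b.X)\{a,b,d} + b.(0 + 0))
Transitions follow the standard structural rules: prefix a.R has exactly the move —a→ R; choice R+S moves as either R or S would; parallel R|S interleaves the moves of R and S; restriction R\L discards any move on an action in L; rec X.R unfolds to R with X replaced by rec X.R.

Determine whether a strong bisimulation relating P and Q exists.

NO

Reachable graph of P (4 states):
  u0 = rec X. 0\{a,c,d}\{a,c,d}\{a,b,c}\{b,c,d} + (d.(b.X)\{a,b,d} + b.b.(0 + 0)) → —b→ u1, —d→ u2
  u1 = b.(0 + 0) → —b→ u3
  u2 = (b.(rec X. 0\{a,c,d}\{a,c,d}\{a,b,c}\{b,c,d} + (d.(b.X)\{a,b,d} + b.b.(0 + 0))))\{a,b,d} → stopped
  u3 = 0 + 0 → stopped
Reachable graph of Q (3 states):
  v0 = rec X. 0\{a,c,d}\{a,c,d}\{a,b,c}\{b,c,d} + (d.(b.X)\{a,b,d} + b.(0 + 0)) → —b→ v1, —d→ v2
  v1 = 0 + 0 → stopped
  v2 = (b.(rec X. 0\{a,c,d}\{a,c,d}\{a,b,c}\{b,c,d} + (d.(b.X)\{a,b,d} + b.(0 + 0))))\{a,b,d} → stopped
Partition-refinement fixed point:
  B0 = {u0}
  B1 = {u1}
  B2 = {u2, u3, v1, v2}
  B3 = {v0}
u0 ∈ B0, v0 ∈ B3 → different blocks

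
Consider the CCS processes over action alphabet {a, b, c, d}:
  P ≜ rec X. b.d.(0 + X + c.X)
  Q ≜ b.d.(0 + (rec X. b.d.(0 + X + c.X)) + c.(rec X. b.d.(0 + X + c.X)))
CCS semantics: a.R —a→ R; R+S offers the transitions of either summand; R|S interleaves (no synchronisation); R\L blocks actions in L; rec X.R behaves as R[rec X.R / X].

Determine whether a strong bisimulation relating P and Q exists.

P ~ Q

Reachable graph of P (3 states):
  s0 = rec X. b.d.(0 + X + c.X) :: --b--▸ s1
  s1 = d.(0 + (rec X. b.d.(0 + X + c.X)) + c.(rec X. b.d.(0 + X + c.X))) :: --d--▸ s2
  s2 = 0 + (rec X. b.d.(0 + X + c.X)) + c.(rec X. b.d.(0 + X + c.X)) :: --b--▸ s1, --c--▸ s0
Reachable graph of Q (4 states):
  t0 = b.d.(0 + (rec X. b.d.(0 + X + c.X)) + c.(rec X. b.d.(0 + X + c.X))) :: --b--▸ t1
  t1 = d.(0 + (rec X. b.d.(0 + X + c.X)) + c.(rec X. b.d.(0 + X + c.X))) :: --d--▸ t2
  t2 = 0 + (rec X. b.d.(0 + X + c.X)) + c.(rec X. b.d.(0 + X + c.X)) :: --b--▸ t1, --c--▸ t3
  t3 = rec X. b.d.(0 + X + c.X) :: --b--▸ t1
Partition-refinement fixed point:
  B0 = {s0, t0, t3}
  B1 = {s1, t1}
  B2 = {s2, t2}
s0 ∈ B0, t0 ∈ B0 → same block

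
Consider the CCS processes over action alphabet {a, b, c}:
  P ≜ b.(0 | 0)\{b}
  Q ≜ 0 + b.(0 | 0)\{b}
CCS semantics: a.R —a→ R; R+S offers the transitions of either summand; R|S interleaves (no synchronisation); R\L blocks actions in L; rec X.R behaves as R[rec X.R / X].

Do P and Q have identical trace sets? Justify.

YES

P's transition system — 2 states:
  u0 = b.(0 | 0)\{b} → --b--▸ u1
  u1 = (0 | 0)\{b} → ∅
Q's transition system — 2 states:
  v0 = 0 + b.(0 | 0)\{b} → --b--▸ v1
  v1 = (0 | 0)\{b} → ∅
Bisimilarity quotient blocks:
  B0 = {u0, v0}
  B1 = {u1, v1}
u0 ∈ B0, v0 ∈ B0 → same block
Bisimilar ⇒ trace-equivalent.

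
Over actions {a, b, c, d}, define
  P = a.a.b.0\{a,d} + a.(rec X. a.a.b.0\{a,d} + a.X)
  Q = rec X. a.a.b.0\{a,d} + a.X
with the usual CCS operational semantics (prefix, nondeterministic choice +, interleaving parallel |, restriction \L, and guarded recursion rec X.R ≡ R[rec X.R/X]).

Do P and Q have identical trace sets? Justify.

Reachable graph of P (5 states):
  p0 = a.a.b.0\{a,d} + a.(rec X. a.a.b.0\{a,d} + a.X) → ··a··> p1, ··a··> p2
  p1 = a.b.0\{a,d} → ··a··> p3
  p2 = rec X. a.a.b.0\{a,d} + a.X → ··a··> p1, ··a··> p2
  p3 = b.0\{a,d} → ··b··> p4
  p4 = 0\{a,d} → stopped
Reachable graph of Q (4 states):
  q0 = rec X. a.a.b.0\{a,d} + a.X → ··a··> q0, ··a··> q1
  q1 = a.b.0\{a,d} → ··a··> q2
  q2 = b.0\{a,d} → ··b··> q3
  q3 = 0\{a,d} → stopped
Partition-refinement fixed point:
  B0 = {p0, p2, q0}
  B1 = {p1, q1}
  B2 = {p3, q2}
  B3 = {p4, q3}
p0 ∈ B0, q0 ∈ B0 → same block
Bisimilar ⇒ trace-equivalent.

traces(P) = traces(Q)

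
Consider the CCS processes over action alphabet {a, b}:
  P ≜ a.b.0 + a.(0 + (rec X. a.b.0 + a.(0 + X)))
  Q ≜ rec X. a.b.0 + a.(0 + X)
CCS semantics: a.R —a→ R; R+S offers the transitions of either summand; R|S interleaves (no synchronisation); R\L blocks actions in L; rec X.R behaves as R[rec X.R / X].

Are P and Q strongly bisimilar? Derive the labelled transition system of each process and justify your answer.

Reachable graph of P (4 states):
  s0 = a.b.0 + a.(0 + (rec X. a.b.0 + a.(0 + X))) ⊢ —a→ s1, —a→ s2
  s1 = 0 + (rec X. a.b.0 + a.(0 + X)) ⊢ —a→ s1, —a→ s2
  s2 = b.0 ⊢ —b→ s3
  s3 = 0 ⊢ ·
Reachable graph of Q (4 states):
  t0 = rec X. a.b.0 + a.(0 + X) ⊢ —a→ t1, —a→ t2
  t1 = 0 + (rec X. a.b.0 + a.(0 + X)) ⊢ —a→ t1, —a→ t2
  t2 = b.0 ⊢ —b→ t3
  t3 = 0 ⊢ ·
Coarsest stable partition (strong bisimilarity classes):
  B0 = {s0, s1, t0, t1}
  B1 = {s2, t2}
  B2 = {s3, t3}
s0 ∈ B0, t0 ∈ B0 → same block

YES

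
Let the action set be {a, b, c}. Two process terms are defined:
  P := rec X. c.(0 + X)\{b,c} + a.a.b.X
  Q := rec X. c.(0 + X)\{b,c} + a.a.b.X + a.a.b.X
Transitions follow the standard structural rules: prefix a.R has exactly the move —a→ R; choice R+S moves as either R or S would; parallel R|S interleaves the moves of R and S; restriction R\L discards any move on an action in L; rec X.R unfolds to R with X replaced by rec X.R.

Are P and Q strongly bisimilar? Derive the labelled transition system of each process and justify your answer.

Reachable graph of P (6 states):
  m0 = rec X. c.(0 + X)\{b,c} + a.a.b.X has moves --a--▸ m1, --c--▸ m2
  m1 = a.b.(rec X. c.(0 + X)\{b,c} + a.a.b.X) has moves --a--▸ m3
  m2 = (0 + (rec X. c.(0 + X)\{b,c} + a.a.b.X))\{b,c} has moves --a--▸ m4
  m3 = b.(rec X. c.(0 + X)\{b,c} + a.a.b.X) has moves --b--▸ m0
  m4 = (a.b.(rec X. c.(0 + X)\{b,c} + a.a.b.X))\{b,c} has moves --a--▸ m5
  m5 = (b.(rec X. c.(0 + X)\{b,c} + a.a.b.X))\{b,c} has moves stopped
Reachable graph of Q (6 states):
  n0 = rec X. c.(0 + X)\{b,c} + a.a.b.X + a.a.b.X has moves --a--▸ n1, --c--▸ n2
  n1 = a.b.(rec X. c.(0 + X)\{b,c} + a.a.b.X + a.a.b.X) has moves --a--▸ n3
  n2 = (0 + (rec X. c.(0 + X)\{b,c} + a.a.b.X + a.a.b.X))\{b,c} has moves --a--▸ n4
  n3 = b.(rec X. c.(0 + X)\{b,c} + a.a.b.X + a.a.b.X) has moves --b--▸ n0
  n4 = (a.b.(rec X. c.(0 + X)\{b,c} + a.a.b.X + a.a.b.X))\{b,c} has moves --a--▸ n5
  n5 = (b.(rec X. c.(0 + X)\{b,c} + a.a.b.X + a.a.b.X))\{b,c} has moves stopped
Partition-refinement fixed point:
  B0 = {m0, n0}
  B1 = {m2, n2}
  B2 = {m4, n4}
  B3 = {m5, n5}
  B4 = {m1, n1}
  B5 = {m3, n3}
m0 ∈ B0, n0 ∈ B0 → same block

bisimilar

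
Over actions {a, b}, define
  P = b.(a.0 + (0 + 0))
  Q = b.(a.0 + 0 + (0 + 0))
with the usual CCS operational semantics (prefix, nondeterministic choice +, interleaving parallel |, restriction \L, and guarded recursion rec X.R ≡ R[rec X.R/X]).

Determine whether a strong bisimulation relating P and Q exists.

LTS(P): 3 reachable states
  s0 = b.(a.0 + (0 + 0)) ⊢ ··b··> s1
  s1 = a.0 + (0 + 0) ⊢ ··a··> s2
  s2 = 0 ⊢ deadlocked
LTS(Q): 3 reachable states
  t0 = b.(a.0 + 0 + (0 + 0)) ⊢ ··b··> t1
  t1 = a.0 + 0 + (0 + 0) ⊢ ··a··> t2
  t2 = 0 ⊢ deadlocked
Partition-refinement fixed point:
  B0 = {s0, t0}
  B1 = {s1, t1}
  B2 = {s2, t2}
s0 ∈ B0, t0 ∈ B0 → same block

YES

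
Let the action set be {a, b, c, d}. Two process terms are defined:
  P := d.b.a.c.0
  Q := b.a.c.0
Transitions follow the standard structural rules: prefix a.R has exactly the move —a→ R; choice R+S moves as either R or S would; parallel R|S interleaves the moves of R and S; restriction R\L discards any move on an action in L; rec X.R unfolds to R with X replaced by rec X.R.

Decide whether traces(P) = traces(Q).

trace-distinct — witness ⟨d⟩

Reachable graph of P (5 states):
  m0 = d.b.a.c.0 ⊢ ··d··> m1
  m1 = b.a.c.0 ⊢ ··b··> m2
  m2 = a.c.0 ⊢ ··a··> m3
  m3 = c.0 ⊢ ··c··> m4
  m4 = 0 ⊢ ·
Reachable graph of Q (4 states):
  n0 = b.a.c.0 ⊢ ··b··> n1
  n1 = a.c.0 ⊢ ··a··> n2
  n2 = c.0 ⊢ ··c··> n3
  n3 = 0 ⊢ ·
Executing d from P (initial set {m0}):
  [1] d ⇒ {m1}
  — P admits the full trace.
Executing d from Q (initial set {n0}):
  [1] d ⇒ ∅  — Q cannot continue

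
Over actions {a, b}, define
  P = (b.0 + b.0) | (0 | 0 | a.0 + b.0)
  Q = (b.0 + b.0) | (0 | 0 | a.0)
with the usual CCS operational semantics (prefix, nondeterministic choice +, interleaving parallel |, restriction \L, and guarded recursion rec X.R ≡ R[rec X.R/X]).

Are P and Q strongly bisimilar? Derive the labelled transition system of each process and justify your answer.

Reachable graph of P (6 states):
  p0 = (b.0 + b.0) | (0 | 0 | a.0 + b.0) has moves =a=> p1, =b=> p2, =b=> p3
  p1 = (b.0 + b.0) | (0 | 0 | 0) has moves =b=> p4
  p2 = (b.0 + b.0) | 0 has moves =b=> p5
  p3 = 0 | (0 | 0 | a.0 + b.0) has moves =a=> p4, =b=> p5
  p4 = 0 | (0 | 0 | 0) has moves (no moves)
  p5 = 0 | 0 has moves (no moves)
Reachable graph of Q (4 states):
  q0 = (b.0 + b.0) | (0 | 0 | a.0) has moves =a=> q1, =b=> q2
  q1 = (b.0 + b.0) | (0 | 0 | 0) has moves =b=> q3
  q2 = 0 | (0 | 0 | a.0) has moves =a=> q3
  q3 = 0 | (0 | 0 | 0) has moves (no moves)
Partition-refinement fixed point:
  B0 = {p0}
  B1 = {p1, p2, q1}
  B2 = {p4, p5, q3}
  B3 = {p3}
  B4 = {q0}
  B5 = {q2}
p0 ∈ B0, q0 ∈ B4 → different blocks

not bisimilar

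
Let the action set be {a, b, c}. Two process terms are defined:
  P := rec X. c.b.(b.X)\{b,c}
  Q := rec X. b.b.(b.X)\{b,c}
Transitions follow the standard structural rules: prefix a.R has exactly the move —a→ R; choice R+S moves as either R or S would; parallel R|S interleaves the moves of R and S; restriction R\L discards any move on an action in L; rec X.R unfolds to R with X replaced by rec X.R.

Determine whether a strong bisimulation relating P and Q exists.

not bisimilar

P's transition system — 3 states:
  u0 = rec X. c.b.(b.X)\{b,c} | ··c··> u1
  u1 = b.(b.(rec X. c.b.(b.X)\{b,c}))\{b,c} | ··b··> u2
  u2 = (b.(rec X. c.b.(b.X)\{b,c}))\{b,c} | ∅
Q's transition system — 3 states:
  v0 = rec X. b.b.(b.X)\{b,c} | ··b··> v1
  v1 = b.(b.(rec X. b.b.(b.X)\{b,c}))\{b,c} | ··b··> v2
  v2 = (b.(rec X. b.b.(b.X)\{b,c}))\{b,c} | ∅
Partition-refinement fixed point:
  B0 = {u0}
  B1 = {u1, v1}
  B2 = {u2, v2}
  B3 = {v0}
u0 ∈ B0, v0 ∈ B3 → different blocks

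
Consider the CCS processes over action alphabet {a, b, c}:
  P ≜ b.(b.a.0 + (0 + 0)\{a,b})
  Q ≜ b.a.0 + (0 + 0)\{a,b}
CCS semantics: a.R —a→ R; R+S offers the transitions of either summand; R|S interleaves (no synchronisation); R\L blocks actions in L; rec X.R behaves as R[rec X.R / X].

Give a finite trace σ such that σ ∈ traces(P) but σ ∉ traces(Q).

bb

LTS(P): 4 reachable states
  m0 = b.(b.a.0 + (0 + 0)\{a,b}) ⊢ =b=> m1
  m1 = b.a.0 + (0 + 0)\{a,b} ⊢ =b=> m2
  m2 = a.0 ⊢ =a=> m3
  m3 = 0 ⊢ stopped
LTS(Q): 3 reachable states
  n0 = b.a.0 + (0 + 0)\{a,b} ⊢ =b=> n1
  n1 = a.0 ⊢ =a=> n2
  n2 = 0 ⊢ stopped
Trace ⟨bb⟩ through P, begin at {m0}:
  after b @ step 1: {m1}
  after b @ step 2: {m2}
  ✓ P
Trace ⟨bb⟩ through Q, begin at {n0}:
  after b @ step 1: {n1}
  after b @ step 2: ∅  — Q cannot continue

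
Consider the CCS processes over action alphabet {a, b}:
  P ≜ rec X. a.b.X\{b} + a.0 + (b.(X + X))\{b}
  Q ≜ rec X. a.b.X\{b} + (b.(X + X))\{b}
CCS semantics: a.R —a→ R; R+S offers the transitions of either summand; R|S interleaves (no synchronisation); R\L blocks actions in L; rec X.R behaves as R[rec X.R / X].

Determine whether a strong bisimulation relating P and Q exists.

LTS(P): 6 reachable states
  s0 = rec X. a.b.X\{b} + a.0 + (b.(X + X))\{b} ⊢ --a--▸ s1, --a--▸ s2
  s1 = 0 ⊢ stopped
  s2 = b.(rec X. a.b.X\{b} + a.0 + (b.(X + X))\{b})\{b} ⊢ --b--▸ s3
  s3 = (rec X. a.b.X\{b} + a.0 + (b.(X + X))\{b})\{b} ⊢ --a--▸ s4, --a--▸ s5
  s4 = (b.(rec X. a.b.X\{b} + a.0 + (b.(X + X))\{b})\{b})\{b} ⊢ stopped
  s5 = 0\{b} ⊢ stopped
LTS(Q): 4 reachable states
  t0 = rec X. a.b.X\{b} + (b.(X + X))\{b} ⊢ --a--▸ t1
  t1 = b.(rec X. a.b.X\{b} + (b.(X + X))\{b})\{b} ⊢ --b--▸ t2
  t2 = (rec X. a.b.X\{b} + (b.(X + X))\{b})\{b} ⊢ --a--▸ t3
  t3 = (b.(rec X. a.b.X\{b} + (b.(X + X))\{b})\{b})\{b} ⊢ stopped
Coarsest stable partition (strong bisimilarity classes):
  B0 = {s0}
  B1 = {s1, s4, s5, t3}
  B2 = {s2, t1}
  B3 = {s3, t2}
  B4 = {t0}
s0 ∈ B0, t0 ∈ B4 → different blocks

NO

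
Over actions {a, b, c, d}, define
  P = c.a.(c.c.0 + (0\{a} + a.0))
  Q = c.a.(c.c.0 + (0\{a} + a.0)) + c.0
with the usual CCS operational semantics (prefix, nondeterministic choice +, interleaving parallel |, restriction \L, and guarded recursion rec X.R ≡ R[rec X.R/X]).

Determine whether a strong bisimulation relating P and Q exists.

P's transition system — 5 states:
  s0 = c.a.(c.c.0 + (0\{a} + a.0)) ⊢ —c→ s1
  s1 = a.(c.c.0 + (0\{a} + a.0)) ⊢ —a→ s2
  s2 = c.c.0 + (0\{a} + a.0) ⊢ —a→ s3, —c→ s4
  s3 = 0 ⊢ ·
  s4 = c.0 ⊢ —c→ s3
Q's transition system — 5 states:
  t0 = c.a.(c.c.0 + (0\{a} + a.0)) + c.0 ⊢ —c→ t1, —c→ t2
  t1 = 0 ⊢ ·
  t2 = a.(c.c.0 + (0\{a} + a.0)) ⊢ —a→ t3
  t3 = c.c.0 + (0\{a} + a.0) ⊢ —a→ t1, —c→ t4
  t4 = c.0 ⊢ —c→ t1
Coarsest stable partition (strong bisimilarity classes):
  B0 = {s0}
  B1 = {s1, t2}
  B2 = {s2, t3}
  B3 = {s3, t1}
  B4 = {s4, t4}
  B5 = {t0}
s0 ∈ B0, t0 ∈ B5 → different blocks

P ≁ Q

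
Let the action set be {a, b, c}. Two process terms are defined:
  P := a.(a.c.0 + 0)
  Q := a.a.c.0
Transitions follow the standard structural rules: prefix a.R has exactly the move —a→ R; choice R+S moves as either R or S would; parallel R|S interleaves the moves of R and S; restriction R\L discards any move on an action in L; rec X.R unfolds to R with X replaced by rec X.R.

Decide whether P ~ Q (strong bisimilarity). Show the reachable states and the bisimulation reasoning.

LTS(P): 4 reachable states
  u0 = a.(a.c.0 + 0) :: ··a··> u1
  u1 = a.c.0 + 0 :: ··a··> u2
  u2 = c.0 :: ··c··> u3
  u3 = 0 :: ·
LTS(Q): 4 reachable states
  v0 = a.a.c.0 :: ··a··> v1
  v1 = a.c.0 :: ··a··> v2
  v2 = c.0 :: ··c··> v3
  v3 = 0 :: ·
Coarsest stable partition (strong bisimilarity classes):
  B0 = {u0, v0}
  B1 = {u1, v1}
  B2 = {u2, v2}
  B3 = {u3, v3}
u0 ∈ B0, v0 ∈ B0 → same block

P ~ Q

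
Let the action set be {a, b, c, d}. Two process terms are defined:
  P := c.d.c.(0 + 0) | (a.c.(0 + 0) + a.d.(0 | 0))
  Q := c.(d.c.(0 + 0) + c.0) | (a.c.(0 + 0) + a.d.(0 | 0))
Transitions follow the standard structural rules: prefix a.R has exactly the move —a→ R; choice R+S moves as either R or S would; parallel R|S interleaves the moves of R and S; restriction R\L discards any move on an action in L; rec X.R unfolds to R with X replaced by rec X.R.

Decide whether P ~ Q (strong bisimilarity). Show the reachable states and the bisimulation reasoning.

NO

P's transition system — 20 states:
  p0 = c.d.c.(0 + 0) | (a.c.(0 + 0) + a.d.(0 | 0)) has moves --a--▸ p1, --a--▸ p2, --c--▸ p3
  p1 = c.d.c.(0 + 0) | c.(0 + 0) has moves --c--▸ p4, --c--▸ p5
  p2 = c.d.c.(0 + 0) | d.(0 | 0) has moves --c--▸ p6, --d--▸ p7
  p3 = d.c.(0 + 0) | (a.c.(0 + 0) + a.d.(0 | 0)) has moves --a--▸ p5, --a--▸ p6, --d--▸ p8
  p4 = c.d.c.(0 + 0) | (0 + 0) has moves --c--▸ p9
  p5 = d.c.(0 + 0) | c.(0 + 0) has moves --c--▸ p9, --d--▸ p10
  p6 = d.c.(0 + 0) | d.(0 | 0) has moves --d--▸ p11, --d--▸ p12
  p7 = c.d.c.(0 + 0) | (0 | 0) has moves --c--▸ p12
  p8 = c.(0 + 0) | (a.c.(0 + 0) + a.d.(0 | 0)) has moves --a--▸ p10, --a--▸ p11, --c--▸ p13
  p9 = d.c.(0 + 0) | (0 + 0) has moves --d--▸ p14
  p10 = c.(0 + 0) | c.(0 + 0) has moves --c--▸ p14, --c--▸ p15
  p11 = c.(0 + 0) | d.(0 | 0) has moves --c--▸ p16, --d--▸ p17
  p12 = d.c.(0 + 0) | (0 | 0) has moves --d--▸ p17
  p13 = (0 + 0) | (a.c.(0 + 0) + a.d.(0 | 0)) has moves --a--▸ p15, --a--▸ p16
  p14 = c.(0 + 0) | (0 + 0) has moves --c--▸ p18
  p15 = (0 + 0) | c.(0 + 0) has moves --c--▸ p18
  p16 = (0 + 0) | d.(0 | 0) has moves --d--▸ p19
  p17 = c.(0 + 0) | (0 | 0) has moves --c--▸ p19
  p18 = (0 + 0) | (0 + 0) has moves ·
  p19 = (0 + 0) | (0 | 0) has moves ·
Q's transition system — 25 states:
  q0 = c.(d.c.(0 + 0) + c.0) | (a.c.(0 + 0) + a.d.(0 | 0)) has moves --a--▸ q1, --a--▸ q2, --c--▸ q3
  q1 = c.(d.c.(0 + 0) + c.0) | c.(0 + 0) has moves --c--▸ q4, --c--▸ q5
  q2 = c.(d.c.(0 + 0) + c.0) | d.(0 | 0) has moves --c--▸ q6, --d--▸ q7
  q3 = (d.c.(0 + 0) + c.0) | (a.c.(0 + 0) + a.d.(0 | 0)) has moves --a--▸ q4, --a--▸ q6, --c--▸ q8, --d--▸ q9
  q4 = (d.c.(0 + 0) + c.0) | c.(0 + 0) has moves --c--▸ q10, --c--▸ q11, --d--▸ q12
  q5 = c.(d.c.(0 + 0) + c.0) | (0 + 0) has moves --c--▸ q10
  q6 = (d.c.(0 + 0) + c.0) | d.(0 | 0) has moves --c--▸ q13, --d--▸ q14, --d--▸ q15
  q7 = c.(d.c.(0 + 0) + c.0) | (0 | 0) has moves --c--▸ q14
  q8 = 0 | (a.c.(0 + 0) + a.d.(0 | 0)) has moves --a--▸ q11, --a--▸ q13
  q9 = c.(0 + 0) | (a.c.(0 + 0) + a.d.(0 | 0)) has moves --a--▸ q12, --a--▸ q15, --c--▸ q16
  q10 = (d.c.(0 + 0) + c.0) | (0 + 0) has moves --c--▸ q17, --d--▸ q18
  q11 = 0 | c.(0 + 0) has moves --c--▸ q17
  q12 = c.(0 + 0) | c.(0 + 0) has moves --c--▸ q18, --c--▸ q19
  q13 = 0 | d.(0 | 0) has moves --d--▸ q20
  q14 = (d.c.(0 + 0) + c.0) | (0 | 0) has moves --c--▸ q20, --d--▸ q21
  q15 = c.(0 + 0) | d.(0 | 0) has moves --c--▸ q22, --d--▸ q21
  q16 = (0 + 0) | (a.c.(0 + 0) + a.d.(0 | 0)) has moves --a--▸ q19, --a--▸ q22
  q17 = 0 | (0 + 0) has moves ·
  q18 = c.(0 + 0) | (0 + 0) has moves --c--▸ q23
  q19 = (0 + 0) | c.(0 + 0) has moves --c--▸ q23
  q20 = 0 | (0 | 0) has moves ·
  q21 = c.(0 + 0) | (0 | 0) has moves --c--▸ q24
  q22 = (0 + 0) | d.(0 | 0) has moves --d--▸ q24
  q23 = (0 + 0) | (0 + 0) has moves ·
  q24 = (0 + 0) | (0 | 0) has moves ·
Partition-refinement fixed point:
  B0 = {p0}
  B1 = {p1}
  B2 = {p5}
  B3 = {p10, q12}
  B4 = {p14, p15, p17, q11, q18, q19, q21}
  B5 = {p18, p19, q17, q20, q23, q24}
  B6 = {p12, p9}
  B7 = {p4, p7}
  B8 = {p2}
  B9 = {p6}
  B10 = {p11, q15}
  B11 = {p16, q13, q22}
  B12 = {p3}
  B13 = {p8, q9}
  B14 = {p13, q16, q8}
  B15 = {q0}
  B16 = {q2}
  B17 = {q6}
  B18 = {q10, q14}
  B19 = {q5, q7}
  B20 = {q3}
  B21 = {q4}
  B22 = {q1}
p0 ∈ B0, q0 ∈ B15 → different blocks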